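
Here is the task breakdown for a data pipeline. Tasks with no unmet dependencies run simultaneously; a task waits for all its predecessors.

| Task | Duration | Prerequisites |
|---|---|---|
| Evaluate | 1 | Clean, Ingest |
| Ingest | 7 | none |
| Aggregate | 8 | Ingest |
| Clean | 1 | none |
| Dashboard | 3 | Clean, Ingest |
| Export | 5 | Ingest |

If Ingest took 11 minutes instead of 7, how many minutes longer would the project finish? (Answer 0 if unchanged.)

As given, the longest chain is Ingest→Aggregate = 7+8 = 15, so the finish is 15 minutes.
Since Ingest is critical, the +4 change carries straight to that chain (now 19 minutes).
No other chain overtakes it, so the finish is 19 minutes.
Change in finish: 19 − 15 = +4 minutes.

4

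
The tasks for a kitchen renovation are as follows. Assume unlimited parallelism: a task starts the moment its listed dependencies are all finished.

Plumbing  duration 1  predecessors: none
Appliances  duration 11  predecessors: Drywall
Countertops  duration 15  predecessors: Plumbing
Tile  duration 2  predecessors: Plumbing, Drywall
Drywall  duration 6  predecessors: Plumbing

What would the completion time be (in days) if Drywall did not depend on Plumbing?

With the dependency in place, Plumbing→Drywall→Appliances = 1+6+11 = 18 sets the finish at 18 days.
Without Plumbing→Drywall, Drywall's earliest start moves from 1 to 0.
The longest chain is now Drywall→Appliances = 6+11 = 17, so the job takes 17 days.

17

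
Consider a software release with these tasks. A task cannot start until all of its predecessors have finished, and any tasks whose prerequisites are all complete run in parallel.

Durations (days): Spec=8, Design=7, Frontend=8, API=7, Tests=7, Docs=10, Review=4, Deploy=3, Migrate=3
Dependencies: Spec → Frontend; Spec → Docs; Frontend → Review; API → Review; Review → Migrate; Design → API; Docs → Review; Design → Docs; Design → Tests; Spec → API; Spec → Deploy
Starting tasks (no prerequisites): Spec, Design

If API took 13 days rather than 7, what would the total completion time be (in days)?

28

Baseline: Spec→Docs→Review→Migrate = 8+10+4+3 = 25 → 25 days.
API is off the critical path — its longest chain is 22 days, giving 3 of slack.
The binding chain switches to Spec→API→Review→Migrate = 8+13+4+3 = 28; finish 28 days.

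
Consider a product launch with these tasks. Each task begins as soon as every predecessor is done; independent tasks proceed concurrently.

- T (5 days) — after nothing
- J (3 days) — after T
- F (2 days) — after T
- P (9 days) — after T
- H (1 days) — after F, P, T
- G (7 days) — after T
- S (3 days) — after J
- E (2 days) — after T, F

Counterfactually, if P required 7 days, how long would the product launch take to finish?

13

Actual critical path: T→P→H = 5+9+1 = 15 ⇒ 15 days.
Since P is critical, the -2 change carries straight to that chain (now 13 days).
That remains the longest chain; total 13 days.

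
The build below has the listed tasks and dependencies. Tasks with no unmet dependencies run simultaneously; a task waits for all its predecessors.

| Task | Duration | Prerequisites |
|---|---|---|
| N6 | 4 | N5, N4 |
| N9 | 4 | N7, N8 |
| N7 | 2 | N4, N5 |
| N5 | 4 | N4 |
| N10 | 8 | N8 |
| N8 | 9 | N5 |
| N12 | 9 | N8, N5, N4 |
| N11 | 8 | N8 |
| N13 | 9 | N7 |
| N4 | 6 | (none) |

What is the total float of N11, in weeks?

The longest chain is N4→N5→N8→N12 = 6+4+9+9 = 28; overall finish 28 weeks.
Longest path through N11: 27 weeks (earliest finish 27, latest finish 28).
So N11 can slip 28 − 27 = 1 week.

1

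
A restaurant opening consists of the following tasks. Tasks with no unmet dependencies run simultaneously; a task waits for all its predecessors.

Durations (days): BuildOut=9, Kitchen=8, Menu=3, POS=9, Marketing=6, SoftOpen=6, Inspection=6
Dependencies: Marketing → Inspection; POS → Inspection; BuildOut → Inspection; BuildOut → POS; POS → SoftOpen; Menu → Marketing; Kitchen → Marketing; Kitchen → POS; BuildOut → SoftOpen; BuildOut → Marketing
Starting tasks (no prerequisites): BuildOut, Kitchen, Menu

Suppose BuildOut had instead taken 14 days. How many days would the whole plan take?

29

Actual critical path: BuildOut→POS→SoftOpen = 9+9+6 = 24 ⇒ 24 days.
BuildOut lies on that path, so at 14 days the path becomes 29 days.
That remains the longest chain; total 29 days.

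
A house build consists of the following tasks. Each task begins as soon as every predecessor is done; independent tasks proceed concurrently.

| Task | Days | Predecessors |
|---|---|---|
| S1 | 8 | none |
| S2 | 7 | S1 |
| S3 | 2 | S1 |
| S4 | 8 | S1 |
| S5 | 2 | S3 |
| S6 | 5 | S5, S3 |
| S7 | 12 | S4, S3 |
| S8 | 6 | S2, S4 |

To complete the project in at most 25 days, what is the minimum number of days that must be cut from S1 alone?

3

Current finish: 28 days; target: 25.
S1 is on every critical path, so each day cut from S1 cuts the finish by one (this holds down to a finish of 21).
Need 28 − 25 = 3 days off S1 → S1 becomes 5 days, finish becomes 25.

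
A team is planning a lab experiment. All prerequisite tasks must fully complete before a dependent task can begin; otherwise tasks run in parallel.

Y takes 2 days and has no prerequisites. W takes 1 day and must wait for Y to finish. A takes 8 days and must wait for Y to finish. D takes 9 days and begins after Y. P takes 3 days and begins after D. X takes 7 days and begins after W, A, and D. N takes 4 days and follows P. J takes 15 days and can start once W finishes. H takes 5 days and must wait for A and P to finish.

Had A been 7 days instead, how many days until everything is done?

Critical path before the change: Y→D→P→H = 2+9+3+5 = 19 giving 19 days.
A is off the critical path — its longest chain is 17 days, giving 2 of slack.
The critical path is still Y→D→P→H; finish is now 19 days.

19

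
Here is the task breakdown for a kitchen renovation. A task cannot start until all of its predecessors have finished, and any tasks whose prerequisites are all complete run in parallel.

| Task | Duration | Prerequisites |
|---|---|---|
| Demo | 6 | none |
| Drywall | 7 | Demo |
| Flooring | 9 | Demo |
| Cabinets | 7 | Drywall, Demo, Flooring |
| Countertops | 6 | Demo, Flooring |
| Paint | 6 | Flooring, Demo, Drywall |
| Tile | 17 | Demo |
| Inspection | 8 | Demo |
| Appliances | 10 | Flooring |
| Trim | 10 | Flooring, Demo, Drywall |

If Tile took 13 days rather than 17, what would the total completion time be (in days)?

25

Critical path before the change: Demo→Flooring→Appliances = 6+9+10 = 25 giving 25 days.
The longest path through Tile is only 23 days, so Tile has float 2.
No other chain overtakes it, so the finish is 25 days.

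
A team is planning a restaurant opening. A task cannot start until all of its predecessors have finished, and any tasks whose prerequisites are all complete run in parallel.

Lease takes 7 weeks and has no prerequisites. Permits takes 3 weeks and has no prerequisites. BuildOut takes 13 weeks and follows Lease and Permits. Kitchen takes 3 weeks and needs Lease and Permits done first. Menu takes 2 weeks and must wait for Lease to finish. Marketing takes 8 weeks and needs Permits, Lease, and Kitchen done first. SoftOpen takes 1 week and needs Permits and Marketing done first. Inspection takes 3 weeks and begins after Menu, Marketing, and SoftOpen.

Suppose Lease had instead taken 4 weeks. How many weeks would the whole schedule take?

As given, the longest chain is Lease→Kitchen→Marketing→SoftOpen→Inspection = 7+3+8+1+3 = 22, so the finish is 22 weeks.
Lease lies on that path, so at 4 weeks the path becomes 19 weeks.
That remains the longest chain; total 19 weeks.

19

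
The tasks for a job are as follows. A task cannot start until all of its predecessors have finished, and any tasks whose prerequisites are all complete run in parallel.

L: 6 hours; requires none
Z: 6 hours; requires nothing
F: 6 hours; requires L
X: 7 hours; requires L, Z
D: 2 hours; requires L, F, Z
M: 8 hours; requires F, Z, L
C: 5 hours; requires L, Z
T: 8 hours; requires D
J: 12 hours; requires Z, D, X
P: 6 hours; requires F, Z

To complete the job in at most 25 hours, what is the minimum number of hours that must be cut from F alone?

1

Current finish: 26 hours; target: 25.
F is on every critical path, so each hour cut from F cuts the finish by one (this holds down to a finish of 25).
Need 26 − 25 = 1 hour off F → F becomes 5 hours, finish becomes 25.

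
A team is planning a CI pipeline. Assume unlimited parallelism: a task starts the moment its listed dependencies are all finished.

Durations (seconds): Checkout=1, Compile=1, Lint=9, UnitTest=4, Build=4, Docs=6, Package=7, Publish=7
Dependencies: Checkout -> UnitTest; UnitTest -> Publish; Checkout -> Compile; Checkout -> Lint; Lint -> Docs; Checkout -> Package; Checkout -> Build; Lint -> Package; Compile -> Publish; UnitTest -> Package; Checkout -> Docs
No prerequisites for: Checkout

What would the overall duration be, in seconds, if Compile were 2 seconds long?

17

Actual critical path: Checkout→Lint→Package = 1+9+7 = 17 ⇒ 17 seconds.
Compile is off the critical path — its longest chain is 9 seconds, giving 8 of slack.
That remains the longest chain; total 17 seconds.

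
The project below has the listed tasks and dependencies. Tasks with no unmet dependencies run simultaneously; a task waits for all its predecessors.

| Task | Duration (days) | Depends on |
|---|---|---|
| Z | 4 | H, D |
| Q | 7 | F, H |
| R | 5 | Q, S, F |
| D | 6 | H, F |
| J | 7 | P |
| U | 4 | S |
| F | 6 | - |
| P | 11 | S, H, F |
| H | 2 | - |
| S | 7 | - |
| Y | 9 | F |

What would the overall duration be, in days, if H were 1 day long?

Baseline: S→P→J = 7+11+7 = 25 → 25 days.
H is off the critical path — its longest chain is 20 days, giving 5 of slack.
That remains the longest chain; total 25 days.

25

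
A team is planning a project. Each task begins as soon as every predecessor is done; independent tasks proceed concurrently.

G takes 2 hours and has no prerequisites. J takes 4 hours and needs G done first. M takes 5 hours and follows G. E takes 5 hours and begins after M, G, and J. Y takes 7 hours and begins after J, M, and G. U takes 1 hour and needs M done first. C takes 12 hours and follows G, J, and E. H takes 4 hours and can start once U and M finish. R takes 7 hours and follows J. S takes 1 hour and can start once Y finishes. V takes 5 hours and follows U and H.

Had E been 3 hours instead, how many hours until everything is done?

22

Baseline: G→M→E→C = 2+5+5+12 = 24 → 24 hours.
E is on the critical path; changing it to 3 makes that path 22 hours.
No other chain overtakes it, so the finish is 22 hours.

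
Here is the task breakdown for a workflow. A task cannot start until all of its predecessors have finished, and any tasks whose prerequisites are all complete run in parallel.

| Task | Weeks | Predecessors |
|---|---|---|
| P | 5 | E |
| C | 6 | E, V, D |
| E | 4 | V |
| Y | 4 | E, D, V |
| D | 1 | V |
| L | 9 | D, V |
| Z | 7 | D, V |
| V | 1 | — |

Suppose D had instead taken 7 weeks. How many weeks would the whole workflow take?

Critical path before the change: V→D→L = 1+1+9 = 11 giving 11 weeks.
D is on the critical path; changing it to 7 makes that path 17 weeks.
No other chain overtakes it, so the finish is 17 weeks.

17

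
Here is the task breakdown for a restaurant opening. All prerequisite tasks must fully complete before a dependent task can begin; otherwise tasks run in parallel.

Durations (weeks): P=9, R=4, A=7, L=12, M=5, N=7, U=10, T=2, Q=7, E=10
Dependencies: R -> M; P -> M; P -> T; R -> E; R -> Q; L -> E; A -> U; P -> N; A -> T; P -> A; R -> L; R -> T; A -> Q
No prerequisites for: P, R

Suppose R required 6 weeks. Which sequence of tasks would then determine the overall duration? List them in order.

R, L, E

Critical path before the change: R→L→E = 4+12+10 = 26 giving 26 weeks.
R lies on that path, so at 6 weeks the path becomes 28 weeks.
No other chain overtakes it, so the finish is 28 weeks.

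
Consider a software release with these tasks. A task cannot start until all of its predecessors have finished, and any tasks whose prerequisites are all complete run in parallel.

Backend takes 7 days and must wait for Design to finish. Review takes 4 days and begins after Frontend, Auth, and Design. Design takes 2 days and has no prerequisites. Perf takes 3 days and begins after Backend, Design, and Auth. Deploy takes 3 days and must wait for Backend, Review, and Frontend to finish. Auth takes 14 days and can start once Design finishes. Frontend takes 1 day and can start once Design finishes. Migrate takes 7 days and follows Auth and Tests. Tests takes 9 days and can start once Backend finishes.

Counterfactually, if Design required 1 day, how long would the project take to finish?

The binding path is Design→Backend→Tests→Migrate = 2+7+9+7 = 25; finish at 25 days.
Design is on the critical path; changing it to 1 makes that path 24 days.
The critical path is still Design→Backend→Tests→Migrate; finish is now 24 days.

24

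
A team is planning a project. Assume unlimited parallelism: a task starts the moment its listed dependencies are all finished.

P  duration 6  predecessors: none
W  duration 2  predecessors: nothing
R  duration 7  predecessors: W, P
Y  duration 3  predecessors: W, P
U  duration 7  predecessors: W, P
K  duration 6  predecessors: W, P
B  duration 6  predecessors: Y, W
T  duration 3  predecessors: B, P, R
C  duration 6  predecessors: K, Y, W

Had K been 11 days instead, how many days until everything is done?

23

Critical path before the change: P→K→C = 6+6+6 = 18 giving 18 days.
K is on the critical path; changing it to 11 makes that path 23 days.
The critical path is still P→K→C; finish is now 23 days.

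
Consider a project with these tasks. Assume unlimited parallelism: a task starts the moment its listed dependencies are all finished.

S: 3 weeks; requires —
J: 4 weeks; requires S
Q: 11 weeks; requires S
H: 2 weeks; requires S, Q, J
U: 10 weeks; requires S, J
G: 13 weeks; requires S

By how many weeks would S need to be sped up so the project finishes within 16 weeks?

1

Current finish: 17 weeks; target: 16.
S is on every critical path, so each week cut from S cuts the finish by one (this holds down to a finish of 15).
Need 17 − 16 = 1 week off S → S becomes 2 weeks, finish becomes 16.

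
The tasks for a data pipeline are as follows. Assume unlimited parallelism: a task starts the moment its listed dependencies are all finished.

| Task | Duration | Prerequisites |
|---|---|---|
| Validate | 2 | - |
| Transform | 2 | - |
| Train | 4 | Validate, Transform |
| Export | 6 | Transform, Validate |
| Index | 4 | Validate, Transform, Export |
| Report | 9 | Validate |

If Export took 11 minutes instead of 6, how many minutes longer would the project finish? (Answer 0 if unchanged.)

Actual critical path: Validate→Export→Index = 2+6+4 = 12 ⇒ 12 minutes.
Export is on the critical path; changing it to 11 makes that path 17 minutes.
No other chain overtakes it, so the finish is 17 minutes.
Change in finish: 17 − 12 = +5 minutes.

5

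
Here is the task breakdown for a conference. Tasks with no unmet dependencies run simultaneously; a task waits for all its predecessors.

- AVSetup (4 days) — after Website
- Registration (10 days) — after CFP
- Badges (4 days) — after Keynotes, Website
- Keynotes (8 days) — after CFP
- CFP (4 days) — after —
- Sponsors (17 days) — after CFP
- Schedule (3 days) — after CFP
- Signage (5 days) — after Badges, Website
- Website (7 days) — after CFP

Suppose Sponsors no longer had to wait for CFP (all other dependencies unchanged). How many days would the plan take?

21

Before: longest chain CFP→Keynotes→Badges→Signage = 4+8+4+5 = 21, finish 21.
Without CFP→Sponsors, Sponsors's earliest start moves from 4 to 0.
New critical path: CFP→Keynotes→Badges→Signage = 4+8+4+5 = 21 ⇒ 21 days.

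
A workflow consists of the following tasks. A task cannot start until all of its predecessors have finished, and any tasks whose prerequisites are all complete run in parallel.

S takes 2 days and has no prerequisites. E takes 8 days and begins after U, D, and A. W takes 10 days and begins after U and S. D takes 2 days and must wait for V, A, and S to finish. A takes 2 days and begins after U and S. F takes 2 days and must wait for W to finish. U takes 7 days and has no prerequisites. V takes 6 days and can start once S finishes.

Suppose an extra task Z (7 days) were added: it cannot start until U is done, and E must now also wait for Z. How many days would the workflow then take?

Originally the workflow takes 19 days.
With Z inserted, E now waits for max(U, D, A, Z).
New critical path: U→Z→E = 7+7+8 = 22 ⇒ 22 days.

22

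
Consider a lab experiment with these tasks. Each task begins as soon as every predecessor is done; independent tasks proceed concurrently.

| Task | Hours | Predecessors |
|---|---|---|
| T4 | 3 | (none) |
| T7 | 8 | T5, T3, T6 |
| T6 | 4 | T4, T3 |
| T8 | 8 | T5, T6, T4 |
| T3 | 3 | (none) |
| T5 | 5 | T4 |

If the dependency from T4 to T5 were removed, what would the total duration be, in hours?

Before: longest chain T4→T5→T7 = 3+5+8 = 16, finish 16.
Without T4→T5, T5's earliest start moves from 3 to 0.
After: T3→T6→T7 = 3+4+8 = 15 → 15 hours.

15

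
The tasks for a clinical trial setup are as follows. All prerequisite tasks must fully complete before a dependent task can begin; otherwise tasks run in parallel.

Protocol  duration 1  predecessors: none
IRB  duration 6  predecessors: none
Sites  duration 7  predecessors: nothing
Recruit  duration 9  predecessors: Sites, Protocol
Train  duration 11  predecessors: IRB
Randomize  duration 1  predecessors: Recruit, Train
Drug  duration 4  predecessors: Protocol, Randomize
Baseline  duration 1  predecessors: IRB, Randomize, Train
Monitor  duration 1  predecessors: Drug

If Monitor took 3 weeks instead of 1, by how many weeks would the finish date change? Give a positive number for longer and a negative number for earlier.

2

Baseline: IRB→Train→Randomize→Drug→Monitor = 6+11+1+4+1 = 23 → 23 weeks.
Since Monitor is critical, the +2 change carries straight to that chain (now 25 weeks).
That remains the longest chain; total 25 weeks.
Change in finish: 25 − 23 = +2 weeks.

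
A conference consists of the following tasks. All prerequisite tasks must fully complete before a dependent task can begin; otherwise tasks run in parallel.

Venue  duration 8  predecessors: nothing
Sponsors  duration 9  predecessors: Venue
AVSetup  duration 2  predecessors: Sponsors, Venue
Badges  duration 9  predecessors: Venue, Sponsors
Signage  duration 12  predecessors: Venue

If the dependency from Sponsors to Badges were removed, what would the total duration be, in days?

Original critical path: Venue→Sponsors→Badges = 8+9+9 = 26 ⇒ 26 days.
Without Sponsors→Badges, Badges's earliest start moves from 17 to 8.
After: Venue→Signage = 8+12 = 20 → 20 days.

20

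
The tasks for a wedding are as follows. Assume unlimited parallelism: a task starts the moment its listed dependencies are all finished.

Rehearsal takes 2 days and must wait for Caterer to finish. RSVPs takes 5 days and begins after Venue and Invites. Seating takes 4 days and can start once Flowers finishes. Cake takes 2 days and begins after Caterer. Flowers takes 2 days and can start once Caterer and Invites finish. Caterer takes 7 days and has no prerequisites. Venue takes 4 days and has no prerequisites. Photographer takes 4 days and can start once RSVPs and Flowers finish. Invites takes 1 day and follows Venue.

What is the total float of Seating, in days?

The longest chain is Venue→Invites→RSVPs→Photographer = 4+1+5+4 = 14; overall finish 14 days.
The longest chain containing Seating totals 13 days.
Slack of Seating = 10 − 9 = 1 day.

1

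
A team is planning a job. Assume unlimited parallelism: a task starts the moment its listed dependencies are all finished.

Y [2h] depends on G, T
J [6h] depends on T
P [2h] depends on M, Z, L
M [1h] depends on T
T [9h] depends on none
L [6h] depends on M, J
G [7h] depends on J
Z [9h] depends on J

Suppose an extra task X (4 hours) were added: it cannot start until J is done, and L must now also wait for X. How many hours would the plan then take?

Originally the plan takes 26 hours.
With X inserted, L now waits for max(M, J, X).
New critical path: T→J→X→L→P = 9+6+4+6+2 = 27 ⇒ 27 hours.

27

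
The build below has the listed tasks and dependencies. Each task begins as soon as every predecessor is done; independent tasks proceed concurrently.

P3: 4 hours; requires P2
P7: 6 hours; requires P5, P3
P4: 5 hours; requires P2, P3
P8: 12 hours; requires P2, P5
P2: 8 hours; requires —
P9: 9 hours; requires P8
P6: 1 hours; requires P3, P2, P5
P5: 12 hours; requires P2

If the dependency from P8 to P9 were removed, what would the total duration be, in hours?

Original critical path: P2→P5→P8→P9 = 8+12+12+9 = 41 ⇒ 41 hours.
Without P8→P9, P9's earliest start moves from 32 to 0.
New critical path: P2→P5→P8 = 8+12+12 = 32 ⇒ 32 hours.

32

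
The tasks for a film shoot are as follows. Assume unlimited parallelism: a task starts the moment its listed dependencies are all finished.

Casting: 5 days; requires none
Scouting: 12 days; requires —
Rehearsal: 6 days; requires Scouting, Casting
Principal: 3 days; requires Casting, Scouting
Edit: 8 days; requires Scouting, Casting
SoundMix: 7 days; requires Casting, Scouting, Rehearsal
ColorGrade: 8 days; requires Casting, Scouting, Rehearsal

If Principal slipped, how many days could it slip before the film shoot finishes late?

11

Scouting→Rehearsal→ColorGrade = 12+6+8 = 26 sets the makespan at 26 days.
Longest path through Principal: 15 days (earliest finish 15, latest finish 26).
Slack of Principal = 23 − 12 = 11 days.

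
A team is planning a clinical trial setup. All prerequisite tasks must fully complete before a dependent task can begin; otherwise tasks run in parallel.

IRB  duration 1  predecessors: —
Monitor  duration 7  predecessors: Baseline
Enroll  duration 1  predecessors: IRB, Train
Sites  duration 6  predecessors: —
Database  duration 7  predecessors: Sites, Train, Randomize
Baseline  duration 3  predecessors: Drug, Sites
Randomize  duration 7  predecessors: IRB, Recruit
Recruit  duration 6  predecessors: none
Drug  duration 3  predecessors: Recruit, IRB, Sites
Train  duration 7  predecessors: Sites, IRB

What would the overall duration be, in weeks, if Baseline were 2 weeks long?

20

Baseline: Sites→Train→Database = 6+7+7 = 20 → 20 weeks.
Baseline has 1 week of float (longest path through it is 19).
No other chain overtakes it, so the finish is 20 weeks.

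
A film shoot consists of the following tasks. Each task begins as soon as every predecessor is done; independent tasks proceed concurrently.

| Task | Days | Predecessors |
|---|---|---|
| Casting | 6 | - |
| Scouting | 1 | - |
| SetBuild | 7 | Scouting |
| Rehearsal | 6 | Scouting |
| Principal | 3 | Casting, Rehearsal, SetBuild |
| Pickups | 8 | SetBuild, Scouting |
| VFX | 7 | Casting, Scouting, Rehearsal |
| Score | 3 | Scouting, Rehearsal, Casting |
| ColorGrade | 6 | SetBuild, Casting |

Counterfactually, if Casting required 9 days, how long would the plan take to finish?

16

As given, the longest chain is Scouting→SetBuild→Pickups = 1+7+8 = 16, so the finish is 16 days.
Casting has 3 days of float (longest path through it is 13).
New critical path: Casting→VFX = 9+7 = 16 ⇒ 16 days.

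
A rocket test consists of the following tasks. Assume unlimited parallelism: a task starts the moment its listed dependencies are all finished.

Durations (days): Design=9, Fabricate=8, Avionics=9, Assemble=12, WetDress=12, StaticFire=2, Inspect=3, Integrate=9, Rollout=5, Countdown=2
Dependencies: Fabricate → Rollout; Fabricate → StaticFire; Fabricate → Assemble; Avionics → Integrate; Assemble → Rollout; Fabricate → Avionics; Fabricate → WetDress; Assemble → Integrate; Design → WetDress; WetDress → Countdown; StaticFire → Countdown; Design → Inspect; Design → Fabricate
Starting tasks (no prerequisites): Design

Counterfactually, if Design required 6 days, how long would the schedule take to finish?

Baseline: Design→Fabricate→Assemble→Integrate = 9+8+12+9 = 38 → 38 days.
Design lies on that path, so at 6 days the path becomes 35 days.
That remains the longest chain; total 35 days.

35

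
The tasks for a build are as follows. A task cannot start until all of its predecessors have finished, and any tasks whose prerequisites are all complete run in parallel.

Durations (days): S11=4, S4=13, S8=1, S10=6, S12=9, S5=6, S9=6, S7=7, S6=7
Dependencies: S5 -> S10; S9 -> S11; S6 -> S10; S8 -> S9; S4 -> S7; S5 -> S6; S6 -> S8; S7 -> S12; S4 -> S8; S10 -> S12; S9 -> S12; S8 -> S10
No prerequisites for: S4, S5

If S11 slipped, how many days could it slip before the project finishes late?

5

Critical path: S4→S7→S12 = 13+7+9 = 29, so the finish is 29 days.
S11 finishes as early as 24 and must finish by 29.
So S11 can slip 29 − 24 = 5 days.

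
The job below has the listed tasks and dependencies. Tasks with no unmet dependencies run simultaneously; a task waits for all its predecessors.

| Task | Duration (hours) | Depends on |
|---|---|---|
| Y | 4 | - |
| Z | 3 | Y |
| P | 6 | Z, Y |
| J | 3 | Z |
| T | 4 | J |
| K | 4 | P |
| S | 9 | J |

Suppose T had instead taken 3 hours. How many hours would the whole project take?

19

Actual critical path: Y→Z→J→S = 4+3+3+9 = 19 ⇒ 19 hours.
The longest path through T is only 14 hours, so T has float 5.
The critical path is still Y→Z→J→S; finish is now 19 hours.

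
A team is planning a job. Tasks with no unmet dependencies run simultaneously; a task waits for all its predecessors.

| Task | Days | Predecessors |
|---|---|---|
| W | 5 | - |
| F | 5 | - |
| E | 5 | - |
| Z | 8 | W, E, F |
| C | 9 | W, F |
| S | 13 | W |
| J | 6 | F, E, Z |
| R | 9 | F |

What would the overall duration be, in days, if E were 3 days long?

As given, the longest chain is E→Z→J = 5+8+6 = 19, so the finish is 19 days.
Since E is critical, the -2 change carries straight to that chain (now 17 days).
New critical path: W→Z→J = 5+8+6 = 19 ⇒ 19 days.

19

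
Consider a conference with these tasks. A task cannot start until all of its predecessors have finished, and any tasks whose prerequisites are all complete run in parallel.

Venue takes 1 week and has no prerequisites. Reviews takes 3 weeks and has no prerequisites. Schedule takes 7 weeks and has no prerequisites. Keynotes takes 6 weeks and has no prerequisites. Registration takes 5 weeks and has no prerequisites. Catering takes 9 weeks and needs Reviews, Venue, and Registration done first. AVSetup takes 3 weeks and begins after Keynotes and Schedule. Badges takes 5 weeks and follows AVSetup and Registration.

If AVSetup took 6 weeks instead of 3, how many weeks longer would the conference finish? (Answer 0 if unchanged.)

3

Baseline: Schedule→AVSetup→Badges = 7+3+5 = 15 → 15 weeks.
AVSetup is on the critical path; changing it to 6 makes that path 18 weeks.
No other chain overtakes it, so the finish is 18 weeks.
Change in finish: 18 − 15 = +3 weeks.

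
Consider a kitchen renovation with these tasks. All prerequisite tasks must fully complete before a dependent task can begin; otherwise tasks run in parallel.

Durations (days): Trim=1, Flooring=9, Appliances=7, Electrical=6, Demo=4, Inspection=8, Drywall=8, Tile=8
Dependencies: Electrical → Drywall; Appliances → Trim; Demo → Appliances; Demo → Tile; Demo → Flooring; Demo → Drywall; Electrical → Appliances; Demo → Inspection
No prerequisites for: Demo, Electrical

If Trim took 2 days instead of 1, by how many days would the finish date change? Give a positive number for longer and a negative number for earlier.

1

Critical path before the change: Electrical→Appliances→Trim = 6+7+1 = 14 giving 14 days.
Trim lies on that path, so at 2 days the path becomes 15 days.
The critical path is still Electrical→Appliances→Trim; finish is now 15 days.
Change in finish: 15 − 14 = +1 days.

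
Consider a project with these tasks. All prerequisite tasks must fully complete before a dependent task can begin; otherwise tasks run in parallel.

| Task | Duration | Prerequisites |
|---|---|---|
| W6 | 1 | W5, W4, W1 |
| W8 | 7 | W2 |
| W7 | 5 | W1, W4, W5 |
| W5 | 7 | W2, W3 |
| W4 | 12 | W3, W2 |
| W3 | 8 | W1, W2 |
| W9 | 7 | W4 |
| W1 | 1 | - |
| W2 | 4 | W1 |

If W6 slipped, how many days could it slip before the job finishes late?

6

The longest chain is W1→W2→W3→W4→W9 = 1+4+8+12+7 = 32; overall finish 32 days.
Longest path through W6: 26 days (earliest finish 26, latest finish 32).
Slack of W6 = 31 − 25 = 6 days.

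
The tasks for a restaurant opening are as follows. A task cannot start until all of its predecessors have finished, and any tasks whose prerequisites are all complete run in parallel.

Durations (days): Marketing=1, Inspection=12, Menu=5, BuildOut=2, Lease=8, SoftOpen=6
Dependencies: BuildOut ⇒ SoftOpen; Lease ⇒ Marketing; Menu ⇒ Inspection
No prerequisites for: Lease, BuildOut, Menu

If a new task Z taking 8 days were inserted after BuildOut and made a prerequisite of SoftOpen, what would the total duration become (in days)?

17

Originally the plan takes 17 days.
With Z inserted, SoftOpen now waits for max(BuildOut, Z).
New critical path: Menu→Inspection = 5+12 = 17 ⇒ 17 days.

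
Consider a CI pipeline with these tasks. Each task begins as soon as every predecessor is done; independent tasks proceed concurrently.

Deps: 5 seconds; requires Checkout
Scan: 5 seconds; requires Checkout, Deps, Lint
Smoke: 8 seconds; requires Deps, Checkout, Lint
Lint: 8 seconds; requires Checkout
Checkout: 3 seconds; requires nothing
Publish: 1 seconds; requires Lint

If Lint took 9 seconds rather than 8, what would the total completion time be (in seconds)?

The binding path is Checkout→Lint→Smoke = 3+8+8 = 19; finish at 19 seconds.
Since Lint is critical, the +1 change carries straight to that chain (now 20 seconds).
That remains the longest chain; total 20 seconds.

20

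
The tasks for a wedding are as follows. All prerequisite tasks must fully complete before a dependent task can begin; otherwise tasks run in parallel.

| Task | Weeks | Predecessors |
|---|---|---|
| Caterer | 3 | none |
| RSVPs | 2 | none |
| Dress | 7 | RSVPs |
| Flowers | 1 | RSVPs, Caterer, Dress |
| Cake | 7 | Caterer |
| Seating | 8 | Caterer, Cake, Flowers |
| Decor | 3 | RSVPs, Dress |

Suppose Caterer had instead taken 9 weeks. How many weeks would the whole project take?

24

As given, the longest chain is Caterer→Cake→Seating = 3+7+8 = 18, so the finish is 18 weeks.
Caterer is on the critical path; changing it to 9 makes that path 24 weeks.
That remains the longest chain; total 24 weeks.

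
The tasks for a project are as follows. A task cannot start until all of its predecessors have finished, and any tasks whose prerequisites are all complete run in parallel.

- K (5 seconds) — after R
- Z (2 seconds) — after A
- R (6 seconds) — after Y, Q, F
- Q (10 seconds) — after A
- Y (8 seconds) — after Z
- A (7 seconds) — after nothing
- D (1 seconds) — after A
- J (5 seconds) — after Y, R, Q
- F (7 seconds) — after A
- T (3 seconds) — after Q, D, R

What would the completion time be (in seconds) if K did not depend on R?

28

With the dependency in place, A→Q→R→K = 7+10+6+5 = 28 sets the finish at 28 seconds.
Without R→K, K's earliest start moves from 23 to 0.
The longest chain is now A→Q→R→J = 7+10+6+5 = 28, so the plan takes 28 seconds.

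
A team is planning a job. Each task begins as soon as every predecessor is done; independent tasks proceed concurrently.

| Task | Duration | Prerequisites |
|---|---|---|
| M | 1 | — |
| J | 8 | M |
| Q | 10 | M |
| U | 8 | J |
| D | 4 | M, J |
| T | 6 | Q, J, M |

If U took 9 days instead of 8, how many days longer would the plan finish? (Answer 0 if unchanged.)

1

Critical path before the change: M→J→U = 1+8+8 = 17 giving 17 days.
U lies on that path, so at 9 days the path becomes 18 days.
No other chain overtakes it, so the finish is 18 days.
Change in finish: 18 − 17 = +1 days.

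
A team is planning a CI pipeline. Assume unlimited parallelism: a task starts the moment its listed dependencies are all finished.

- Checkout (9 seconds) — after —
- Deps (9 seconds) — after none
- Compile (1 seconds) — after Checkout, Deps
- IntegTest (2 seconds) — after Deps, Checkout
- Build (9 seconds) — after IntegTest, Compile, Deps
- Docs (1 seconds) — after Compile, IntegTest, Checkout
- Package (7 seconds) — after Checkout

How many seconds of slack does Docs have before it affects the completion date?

The longest chain is Checkout→IntegTest→Build = 9+2+9 = 20; overall finish 20 seconds.
Longest path through Docs: 12 seconds (earliest finish 12, latest finish 20).
Float = 20 − 12 = 8.

8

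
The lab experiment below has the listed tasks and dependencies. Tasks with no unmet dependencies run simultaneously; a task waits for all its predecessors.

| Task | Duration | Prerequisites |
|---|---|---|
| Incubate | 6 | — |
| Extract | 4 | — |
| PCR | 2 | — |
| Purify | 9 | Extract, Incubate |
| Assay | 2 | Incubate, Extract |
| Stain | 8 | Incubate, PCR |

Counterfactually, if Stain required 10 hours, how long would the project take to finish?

16

Critical path before the change: Incubate→Purify = 6+9 = 15 giving 15 hours.
Stain is off the critical path — its longest chain is 14 hours, giving 1 of slack.
New critical path: Incubate→Stain = 6+10 = 16 ⇒ 16 hours.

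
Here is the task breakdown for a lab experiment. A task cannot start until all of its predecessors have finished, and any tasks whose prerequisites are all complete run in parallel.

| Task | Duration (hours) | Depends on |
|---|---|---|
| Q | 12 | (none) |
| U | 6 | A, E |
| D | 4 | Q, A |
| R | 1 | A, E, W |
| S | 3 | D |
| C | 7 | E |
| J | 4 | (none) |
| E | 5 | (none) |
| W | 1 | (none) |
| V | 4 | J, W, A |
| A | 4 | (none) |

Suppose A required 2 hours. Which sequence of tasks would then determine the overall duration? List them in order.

Baseline: Q→D→S = 12+4+3 = 19 → 19 hours.
The longest path through A is only 11 hours, so A has float 8.
That remains the longest chain; total 19 hours.

Q, D, S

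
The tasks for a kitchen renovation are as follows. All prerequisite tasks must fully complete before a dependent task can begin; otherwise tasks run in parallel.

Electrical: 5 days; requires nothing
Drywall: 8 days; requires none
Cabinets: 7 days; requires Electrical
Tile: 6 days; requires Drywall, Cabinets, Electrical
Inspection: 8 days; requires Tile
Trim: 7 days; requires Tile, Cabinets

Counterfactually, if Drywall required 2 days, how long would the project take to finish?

Critical path before the change: Electrical→Cabinets→Tile→Inspection = 5+7+6+8 = 26 giving 26 days.
The longest path through Drywall is only 22 days, so Drywall has float 4.
That remains the longest chain; total 26 days.

26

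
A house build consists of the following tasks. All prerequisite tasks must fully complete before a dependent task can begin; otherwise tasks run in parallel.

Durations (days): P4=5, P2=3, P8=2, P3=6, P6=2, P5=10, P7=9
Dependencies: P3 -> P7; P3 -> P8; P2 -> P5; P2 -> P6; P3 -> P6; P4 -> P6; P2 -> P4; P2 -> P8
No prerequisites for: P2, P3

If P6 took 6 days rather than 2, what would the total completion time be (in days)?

Critical path before the change: P3→P7 = 6+9 = 15 giving 15 days.
P6 has 5 days of float (longest path through it is 10).
The critical path is still P3→P7; finish is now 15 days.

15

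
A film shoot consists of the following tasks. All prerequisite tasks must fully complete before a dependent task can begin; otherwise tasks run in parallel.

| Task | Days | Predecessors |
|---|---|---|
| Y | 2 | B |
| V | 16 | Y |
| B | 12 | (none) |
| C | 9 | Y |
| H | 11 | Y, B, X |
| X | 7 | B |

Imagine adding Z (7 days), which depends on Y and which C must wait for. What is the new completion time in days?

30

Originally the plan takes 30 days.
With Z inserted, C now waits for max(Y, Z).
New critical path: B→X→H = 12+7+11 = 30 ⇒ 30 days.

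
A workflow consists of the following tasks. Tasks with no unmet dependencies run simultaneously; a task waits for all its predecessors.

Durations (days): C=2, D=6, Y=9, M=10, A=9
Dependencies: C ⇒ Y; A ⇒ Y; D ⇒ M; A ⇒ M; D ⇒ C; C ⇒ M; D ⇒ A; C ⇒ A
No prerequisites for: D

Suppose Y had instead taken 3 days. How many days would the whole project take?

As given, the longest chain is D→C→A→M = 6+2+9+10 = 27, so the finish is 27 days.
The longest path through Y is only 26 days, so Y has float 1.
The critical path is still D→C→A→M; finish is now 27 days.

27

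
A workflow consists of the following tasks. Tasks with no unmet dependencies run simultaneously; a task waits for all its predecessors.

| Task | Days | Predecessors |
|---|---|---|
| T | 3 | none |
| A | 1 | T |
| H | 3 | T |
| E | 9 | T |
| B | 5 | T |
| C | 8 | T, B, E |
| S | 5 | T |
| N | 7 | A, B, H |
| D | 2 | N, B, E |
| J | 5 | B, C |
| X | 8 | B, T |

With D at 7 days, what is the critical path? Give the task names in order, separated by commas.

T, E, C, J

Critical path before the change: T→E→C→J = 3+9+8+5 = 25 giving 25 days.
D is off the critical path — its longest chain is 17 days, giving 8 of slack.
No other chain overtakes it, so the finish is 25 days.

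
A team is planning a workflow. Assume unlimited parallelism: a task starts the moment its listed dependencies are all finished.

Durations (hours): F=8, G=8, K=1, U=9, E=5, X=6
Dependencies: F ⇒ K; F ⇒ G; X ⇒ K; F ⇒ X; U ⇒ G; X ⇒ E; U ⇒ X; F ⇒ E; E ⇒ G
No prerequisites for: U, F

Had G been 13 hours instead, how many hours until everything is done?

Baseline: U→X→E→G = 9+6+5+8 = 28 → 28 hours.
G is on the critical path; changing it to 13 makes that path 33 hours.
That remains the longest chain; total 33 hours.

33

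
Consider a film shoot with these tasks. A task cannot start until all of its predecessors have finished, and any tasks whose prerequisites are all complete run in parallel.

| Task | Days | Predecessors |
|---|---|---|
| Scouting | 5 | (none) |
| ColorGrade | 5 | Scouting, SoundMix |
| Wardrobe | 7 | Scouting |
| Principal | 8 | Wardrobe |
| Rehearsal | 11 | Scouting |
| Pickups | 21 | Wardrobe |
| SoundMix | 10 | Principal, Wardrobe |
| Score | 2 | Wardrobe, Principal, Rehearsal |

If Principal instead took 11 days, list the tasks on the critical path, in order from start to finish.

Actual critical path: Scouting→Wardrobe→Principal→SoundMix→ColorGrade = 5+7+8+10+5 = 35 ⇒ 35 days.
Principal is on the critical path; changing it to 11 makes that path 38 days.
No other chain overtakes it, so the finish is 38 days.

Scouting, Wardrobe, Principal, SoundMix, ColorGrade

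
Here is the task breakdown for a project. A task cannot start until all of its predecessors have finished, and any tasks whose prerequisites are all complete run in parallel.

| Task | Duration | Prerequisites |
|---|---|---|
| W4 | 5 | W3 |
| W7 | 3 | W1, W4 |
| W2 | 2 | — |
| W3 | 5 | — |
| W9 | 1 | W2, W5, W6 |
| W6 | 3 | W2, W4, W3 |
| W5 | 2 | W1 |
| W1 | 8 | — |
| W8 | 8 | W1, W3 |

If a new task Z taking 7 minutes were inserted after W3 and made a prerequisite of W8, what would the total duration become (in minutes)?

20

Originally the project takes 16 minutes.
With Z inserted, W8 now waits for max(W1, W3, Z).
New critical path: W3→Z→W8 = 5+7+8 = 20 ⇒ 20 minutes.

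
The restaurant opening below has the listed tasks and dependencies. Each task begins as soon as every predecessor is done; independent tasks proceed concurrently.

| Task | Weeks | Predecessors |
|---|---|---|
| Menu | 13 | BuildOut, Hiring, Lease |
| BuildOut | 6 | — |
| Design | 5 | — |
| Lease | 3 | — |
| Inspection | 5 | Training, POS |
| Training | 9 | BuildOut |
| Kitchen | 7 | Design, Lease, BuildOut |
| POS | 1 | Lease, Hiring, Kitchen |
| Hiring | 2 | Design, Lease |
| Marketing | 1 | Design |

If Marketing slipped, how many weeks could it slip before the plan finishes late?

14

Critical path: Design→Hiring→Menu = 5+2+13 = 20, so the finish is 20 weeks.
Marketing finishes as early as 6 and must finish by 20.
Slack of Marketing = 19 − 5 = 14 weeks.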